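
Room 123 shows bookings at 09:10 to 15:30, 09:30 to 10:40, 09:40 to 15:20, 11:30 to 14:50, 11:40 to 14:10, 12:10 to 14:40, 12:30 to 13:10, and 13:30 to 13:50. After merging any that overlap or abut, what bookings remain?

09:30–10:40 overlaps/touches 09:10–15:30 → extend to 09:10–15:30.
09:40–15:20 overlaps/touches 09:10–15:30 → extend to 09:10–15:30.
11:30–14:50 overlaps/touches 09:10–15:30 → extend to 09:10–15:30.
11:40–14:10 overlaps/touches 09:10–15:30 → extend to 09:10–15:30.
12:10–14:40 overlaps/touches 09:10–15:30 → extend to 09:10–15:30.
12:30–13:10 overlaps/touches 09:10–15:30 → extend to 09:10–15:30.
13:30–13:50 overlaps/touches 09:10–15:30 → extend to 09:10–15:30.

09:10–15:30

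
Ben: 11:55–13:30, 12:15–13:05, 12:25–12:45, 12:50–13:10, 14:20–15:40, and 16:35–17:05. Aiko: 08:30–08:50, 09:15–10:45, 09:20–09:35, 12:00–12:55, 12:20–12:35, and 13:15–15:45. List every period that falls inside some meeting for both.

12:00–12:55, 13:15–13:30, 14:20–15:40

Merge the first list: 11:55–13:30, 14:20–15:40, 16:35–17:05.
Merge the second list: 08:30–08:50, 09:15–10:45, 12:00–12:55, 13:15–15:45.
11:55–13:30 overlaps B on 12:00–12:55, 13:15–13:30.
14:20–15:40 overlaps B on 14:20–15:40.
16:35–17:05 falls entirely outside B.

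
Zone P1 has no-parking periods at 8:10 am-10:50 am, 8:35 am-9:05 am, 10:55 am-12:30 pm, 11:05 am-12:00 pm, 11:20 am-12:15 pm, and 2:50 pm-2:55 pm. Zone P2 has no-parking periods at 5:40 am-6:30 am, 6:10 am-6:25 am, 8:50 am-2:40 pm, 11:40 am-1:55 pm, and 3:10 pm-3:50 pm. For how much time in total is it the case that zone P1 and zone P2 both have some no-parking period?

First set merges to 8:10 am-10:50 am, 10:55 am-12:30 pm, 2:50 pm-2:55 pm.
Second set merges to 5:40 am-6:30 am, 8:50 am-2:40 pm, 3:10 pm-3:50 pm.
A ∩ B = 8:50 am-10:50 am, 10:55 am-12:30 pm.
Total: 2 h + 1 h 35 min = 3 h 35 min.

3 h 35 min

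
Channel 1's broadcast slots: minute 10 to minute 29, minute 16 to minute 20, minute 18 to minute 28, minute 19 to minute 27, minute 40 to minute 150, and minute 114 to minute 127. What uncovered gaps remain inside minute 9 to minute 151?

minute 9 to minute 10, minute 29 to minute 40, minute 150 to minute 151

The merged coverage is minute 10 to minute 29, minute 40 to minute 150.
Complement within minute 9 to minute 151: minute 9 to minute 10, minute 29 to minute 40, minute 150 to minute 151.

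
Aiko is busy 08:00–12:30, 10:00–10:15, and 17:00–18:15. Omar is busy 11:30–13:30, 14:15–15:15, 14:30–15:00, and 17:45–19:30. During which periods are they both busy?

A, merged: 08:00-12:30, 17:00-18:15.
B, merged: 11:30-13:30, 14:15-15:15, 17:45-19:30.
08:00-12:30 ∩ B → 11:30-12:30.
17:00-18:15 ∩ B → 17:45-18:15.

11:30-12:30, 17:45-18:15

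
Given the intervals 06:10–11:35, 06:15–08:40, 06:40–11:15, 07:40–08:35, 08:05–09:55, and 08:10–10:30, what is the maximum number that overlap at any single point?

At 08:10, 6 of the intervals are simultaneously active.
No point has more.

6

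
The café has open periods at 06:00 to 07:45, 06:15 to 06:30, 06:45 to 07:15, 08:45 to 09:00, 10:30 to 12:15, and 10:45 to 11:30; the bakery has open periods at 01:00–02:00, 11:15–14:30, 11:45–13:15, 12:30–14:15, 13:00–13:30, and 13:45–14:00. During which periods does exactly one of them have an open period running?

First set merges to 06:00–07:45, 08:45–09:00, 10:30–12:15.
Second set merges to 01:00–02:00, 11:15–14:30.
A but not B: 06:00–07:45, 08:45–09:00, 10:30–11:15.
B but not A: 01:00–02:00, 12:15–14:30.
Combining gives A △ B.

01:00–02:00, 06:00–07:45, 08:45–09:00, 10:30–11:15, 12:15–14:30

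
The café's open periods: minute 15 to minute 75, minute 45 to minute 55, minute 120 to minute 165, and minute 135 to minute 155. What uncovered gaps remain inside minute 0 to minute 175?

The merged coverage is minute 15 to minute 75, minute 120 to minute 165.
Gaps within minute 0 to minute 175: minute 0 to minute 15, minute 75 to minute 120, minute 165 to minute 175.

minute 0 to minute 15, minute 75 to minute 120, minute 165 to minute 175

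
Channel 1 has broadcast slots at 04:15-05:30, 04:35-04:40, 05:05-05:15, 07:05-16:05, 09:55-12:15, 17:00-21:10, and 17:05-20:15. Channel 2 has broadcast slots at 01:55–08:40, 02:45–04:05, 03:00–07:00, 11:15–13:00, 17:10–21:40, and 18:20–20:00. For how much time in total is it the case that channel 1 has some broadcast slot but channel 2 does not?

First set merges to 04:15–05:30, 07:05–16:05, 17:00–21:10.
Second set merges to 01:55–08:40, 11:15–13:00, 17:10–21:40.
A \ B = 08:40–11:15, 13:00–16:05, 17:00–17:10.
Total: 2 h 35 min + 3 h 5 min + 10 min = 5 h 50 min.

5 h 50 min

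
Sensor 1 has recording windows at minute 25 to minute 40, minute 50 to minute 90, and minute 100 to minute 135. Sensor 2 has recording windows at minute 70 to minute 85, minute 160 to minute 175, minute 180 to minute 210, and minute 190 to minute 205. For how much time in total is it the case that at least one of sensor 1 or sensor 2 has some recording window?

Merge the second list: minute 70 to minute 85, minute 160 to minute 175, minute 180 to minute 210.
A ∪ B = minute 25 to minute 40, minute 50 to minute 90, minute 100 to minute 135, minute 160 to minute 175, minute 180 to minute 210.
Total: 15 minutes + 40 minutes + 35 minutes + 15 minutes + 30 minutes = 135 minutes.

135 minutes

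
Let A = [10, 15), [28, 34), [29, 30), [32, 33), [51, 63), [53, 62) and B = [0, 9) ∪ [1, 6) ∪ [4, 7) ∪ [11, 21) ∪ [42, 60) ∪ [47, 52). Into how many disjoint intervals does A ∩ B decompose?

2

A, merged: [10, 15), [28, 34), [51, 63).
B, merged: [0, 9), [11, 21), [42, 60).
A ∩ B = [11, 15), [51, 60).
That is 2 disjoint pieces.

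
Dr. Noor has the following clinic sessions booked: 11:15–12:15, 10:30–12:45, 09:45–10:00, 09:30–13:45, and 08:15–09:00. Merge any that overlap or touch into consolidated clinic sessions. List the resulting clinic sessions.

Sort by start: 08:15–09:00, 09:30–13:45, 09:45–10:00, 10:30–12:45, 11:15–12:15.
09:30–13:45 is disjoint → start new block.
09:45–10:00 overlaps/touches 09:30–13:45 → extend to 09:30–13:45.
10:30–12:45 overlaps/touches 09:30–13:45 → extend to 09:30–13:45.
11:15–12:15 overlaps/touches 09:30–13:45 → extend to 09:30–13:45.

08:15–09:00, 09:30–13:45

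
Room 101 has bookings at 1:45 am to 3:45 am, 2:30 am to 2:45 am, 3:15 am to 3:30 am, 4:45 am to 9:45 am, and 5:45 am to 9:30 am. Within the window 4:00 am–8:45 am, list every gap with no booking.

After merging, the occupied span is 1:45 am–3:45 am, 4:45 am–9:45 am.
Uncovered inside 4:00 am–8:45 am: 4:00 am–4:45 am.

4:00 am–4:45 am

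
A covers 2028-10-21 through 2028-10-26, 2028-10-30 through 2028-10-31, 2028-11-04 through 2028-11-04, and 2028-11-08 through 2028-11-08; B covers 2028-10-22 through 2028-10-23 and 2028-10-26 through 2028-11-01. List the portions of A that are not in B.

2028-10-21 through 2028-10-26 \ B = 2028-10-21 through 2028-10-21, 2028-10-24 through 2028-10-25.
2028-10-30 through 2028-10-31: entirely removed.
2028-11-04 through 2028-11-04: nothing removed.
2028-11-08 through 2028-11-08: nothing removed.

2028-10-21 through 2028-10-21, 2028-10-24 through 2028-10-25, 2028-11-04 through 2028-11-04, 2028-11-08 through 2028-11-08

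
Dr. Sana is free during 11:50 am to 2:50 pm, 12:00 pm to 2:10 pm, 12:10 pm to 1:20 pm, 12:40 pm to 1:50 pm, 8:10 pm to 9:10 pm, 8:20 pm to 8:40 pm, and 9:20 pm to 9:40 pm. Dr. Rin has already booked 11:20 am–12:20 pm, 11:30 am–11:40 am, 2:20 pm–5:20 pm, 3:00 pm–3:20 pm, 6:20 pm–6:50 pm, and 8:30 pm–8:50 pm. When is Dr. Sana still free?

12:20 pm–2:20 pm, 8:10 pm–8:30 pm, 8:50 pm–9:10 pm, 9:20 pm–9:40 pm

A, merged: 11:50 am–2:50 pm, 8:10 pm–9:10 pm, 9:20 pm–9:40 pm.
B, merged: 11:20 am–12:20 pm, 2:20 pm–5:20 pm, 6:20 pm–6:50 pm, 8:30 pm–8:50 pm.
11:50 am–2:50 pm with B removed leaves 12:20 pm–2:20 pm.
8:10 pm–9:10 pm with B removed leaves 8:10 pm–8:30 pm, 8:50 pm–9:10 pm.
9:20 pm–9:40 pm is untouched.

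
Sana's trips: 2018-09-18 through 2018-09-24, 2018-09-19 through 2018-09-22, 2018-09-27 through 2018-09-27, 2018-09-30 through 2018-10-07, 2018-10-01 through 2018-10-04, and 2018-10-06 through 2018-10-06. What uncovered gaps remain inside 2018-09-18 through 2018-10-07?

The merged coverage is 2018-09-18 through 2018-09-24, 2018-09-27 through 2018-09-27, 2018-09-30 through 2018-10-07.
Complement within 2018-09-18 through 2018-10-07: 2018-09-25 through 2018-09-26, 2018-09-28 through 2018-09-29.

2018-09-25 through 2018-09-26, 2018-09-28 through 2018-09-29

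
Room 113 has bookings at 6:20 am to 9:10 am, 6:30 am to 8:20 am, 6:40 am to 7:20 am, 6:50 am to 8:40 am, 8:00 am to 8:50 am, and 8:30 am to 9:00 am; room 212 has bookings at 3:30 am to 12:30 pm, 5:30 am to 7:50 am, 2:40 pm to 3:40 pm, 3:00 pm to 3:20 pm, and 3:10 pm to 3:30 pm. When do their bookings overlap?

6:20 am–9:10 am

First set merges to 6:20 am–9:10 am.
Second set merges to 3:30 am–12:30 pm, 2:40 pm–3:40 pm.
6:20 am–9:10 am meets the second set on 6:20 am–9:10 am.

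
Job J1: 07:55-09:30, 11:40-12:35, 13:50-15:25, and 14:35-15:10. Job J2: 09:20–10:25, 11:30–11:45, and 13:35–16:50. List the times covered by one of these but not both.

07:55-09:20, 09:30-10:25, 11:30-11:40, 11:45-12:35, 13:35-13:50, 15:25-16:50

Merge the first list: 07:55-09:30, 11:40-12:35, 13:50-15:25.
Only in the first: 07:55-09:20, 11:45-12:35.
Only in the second: 09:30-10:25, 11:30-11:40, 13:35-13:50, 15:25-16:50.
Together these are the periods covered by exactly one.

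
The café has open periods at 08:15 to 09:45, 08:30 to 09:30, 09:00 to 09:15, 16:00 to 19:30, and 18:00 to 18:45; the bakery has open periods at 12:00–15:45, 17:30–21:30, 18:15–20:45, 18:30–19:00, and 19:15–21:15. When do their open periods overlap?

17:30–19:30

A, merged: 08:15–09:45, 16:00–19:30.
B, merged: 12:00–15:45, 17:30–21:30.
08:15–09:45 meets no B interval.
16:00–19:30 ∩ B → 17:30–19:30.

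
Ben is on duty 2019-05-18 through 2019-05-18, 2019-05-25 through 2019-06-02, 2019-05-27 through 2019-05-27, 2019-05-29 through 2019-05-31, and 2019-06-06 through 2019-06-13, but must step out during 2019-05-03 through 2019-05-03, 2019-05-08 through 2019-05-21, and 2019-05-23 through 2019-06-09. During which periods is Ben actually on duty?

2019-06-10 through 2019-06-13

A, merged: 2019-05-18 through 2019-05-18, 2019-05-25 through 2019-06-02, 2019-06-06 through 2019-06-13.
2019-05-18 through 2019-05-18: fully covered by B → removed.
2019-05-25 through 2019-06-02: fully covered by B → removed.
2019-06-06 through 2019-06-13 minus B → 2019-06-10 through 2019-06-13.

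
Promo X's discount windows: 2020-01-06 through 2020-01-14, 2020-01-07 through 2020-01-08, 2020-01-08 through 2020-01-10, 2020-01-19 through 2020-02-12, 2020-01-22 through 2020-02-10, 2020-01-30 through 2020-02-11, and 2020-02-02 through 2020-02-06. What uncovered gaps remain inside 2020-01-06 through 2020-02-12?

The merged coverage is 2020-01-06 through 2020-01-14, 2020-01-19 through 2020-02-12.
Complement within 2020-01-06 through 2020-02-12: 2020-01-15 through 2020-01-18.

2020-01-15 through 2020-01-18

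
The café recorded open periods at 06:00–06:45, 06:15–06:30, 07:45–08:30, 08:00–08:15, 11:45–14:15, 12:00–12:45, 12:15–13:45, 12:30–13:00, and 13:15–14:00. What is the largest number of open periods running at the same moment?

4

At 12:30, 4 of the intervals are simultaneously active.
No point has more.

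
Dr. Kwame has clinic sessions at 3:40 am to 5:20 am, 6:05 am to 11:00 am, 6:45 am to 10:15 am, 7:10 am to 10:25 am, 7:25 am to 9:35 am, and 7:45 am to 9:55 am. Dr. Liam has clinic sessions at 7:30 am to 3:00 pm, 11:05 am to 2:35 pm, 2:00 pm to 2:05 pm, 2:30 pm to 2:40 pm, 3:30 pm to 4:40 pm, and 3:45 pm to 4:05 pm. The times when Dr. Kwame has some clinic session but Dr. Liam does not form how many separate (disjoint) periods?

2

A, merged: 3:40 am-5:20 am, 6:05 am-11:00 am.
B, merged: 7:30 am-3:00 pm, 3:30 pm-4:40 pm.
A \ B = 3:40 am-5:20 am, 6:05 am-7:30 am.
That is 2 disjoint pieces.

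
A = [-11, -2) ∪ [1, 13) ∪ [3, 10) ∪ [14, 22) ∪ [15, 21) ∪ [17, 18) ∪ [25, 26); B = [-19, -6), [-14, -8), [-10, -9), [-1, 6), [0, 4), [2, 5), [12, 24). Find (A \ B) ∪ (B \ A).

[-19, -11) ∪ [-6, -2) ∪ [-1, 1) ∪ [6, 12) ∪ [13, 14) ∪ [22, 24) ∪ [25, 26)

Merge the first list: [-11, -2), [1, 13), [14, 22), [25, 26).
Merge the second list: [-19, -6), [-1, 6), [12, 24).
A \ B = [-6, -2), [6, 12), [25, 26).
B \ A = [-19, -11), [-1, 1), [13, 14), [22, 24).
Union of the two gives the symmetric difference.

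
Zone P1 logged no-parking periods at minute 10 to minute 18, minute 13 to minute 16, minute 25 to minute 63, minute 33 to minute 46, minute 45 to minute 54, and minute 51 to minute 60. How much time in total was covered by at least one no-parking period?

Merged: minute 10 to minute 18, minute 25 to minute 63.
Lengths: 8 minutes + 38 minutes = 46 minutes.

46 minutes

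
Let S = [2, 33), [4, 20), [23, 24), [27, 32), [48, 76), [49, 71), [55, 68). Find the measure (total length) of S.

59

Merged: [2, 33), [48, 76).
Lengths: 31 + 28 = 59.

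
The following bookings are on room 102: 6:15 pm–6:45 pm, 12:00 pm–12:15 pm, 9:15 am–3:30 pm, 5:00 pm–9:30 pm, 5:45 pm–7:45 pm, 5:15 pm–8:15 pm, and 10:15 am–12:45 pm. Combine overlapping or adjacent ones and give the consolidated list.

9:15 am–3:30 pm, 5:00 pm–9:30 pm

Sort by start: 9:15 am–3:30 pm, 10:15 am–12:45 pm, 12:00 pm–12:15 pm, 5:00 pm–9:30 pm, 5:15 pm–8:15 pm, 5:45 pm–7:45 pm, 6:15 pm–6:45 pm.
10:15 am–12:45 pm overlaps/touches 9:15 am–3:30 pm → extend to 9:15 am–3:30 pm.
12:00 pm–12:15 pm overlaps/touches 9:15 am–3:30 pm → extend to 9:15 am–3:30 pm.
5:00 pm–9:30 pm is disjoint → start new block.
5:15 pm–8:15 pm overlaps/touches 5:00 pm–9:30 pm → extend to 5:00 pm–9:30 pm.
5:45 pm–7:45 pm overlaps/touches 5:00 pm–9:30 pm → extend to 5:00 pm–9:30 pm.
6:15 pm–6:45 pm overlaps/touches 5:00 pm–9:30 pm → extend to 5:00 pm–9:30 pm.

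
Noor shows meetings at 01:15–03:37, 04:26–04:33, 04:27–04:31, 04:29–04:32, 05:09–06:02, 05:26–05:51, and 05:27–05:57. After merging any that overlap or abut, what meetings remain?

04:26–04:33 is disjoint → start new block.
04:27–04:31 overlaps/touches 04:26–04:33 → extend to 04:26–04:33.
04:29–04:32 overlaps/touches 04:26–04:33 → extend to 04:26–04:33.
05:09–06:02 is disjoint → start new block.
05:26–05:51 overlaps/touches 05:09–06:02 → extend to 05:09–06:02.
05:27–05:57 overlaps/touches 05:09–06:02 → extend to 05:09–06:02.

01:15–03:37, 04:26–04:33, 05:09–06:02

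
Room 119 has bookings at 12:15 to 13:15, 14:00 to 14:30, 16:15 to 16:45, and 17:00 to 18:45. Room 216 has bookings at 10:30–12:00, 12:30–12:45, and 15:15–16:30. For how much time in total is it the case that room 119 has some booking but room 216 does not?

3 h 15 min

A \ B = 12:15-12:30, 12:45-13:15, 14:00-14:30, 16:30-16:45, 17:00-18:45.
Total: 15 min + 30 min + 30 min + 15 min + 1 h 45 min = 3 h 15 min.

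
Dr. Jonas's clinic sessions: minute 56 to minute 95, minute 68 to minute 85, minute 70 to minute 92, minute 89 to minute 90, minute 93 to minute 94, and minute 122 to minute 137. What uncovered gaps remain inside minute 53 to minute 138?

Covered (merged): minute 56 to minute 95, minute 122 to minute 137.
Uncovered inside minute 53 to minute 138: minute 53 to minute 56, minute 95 to minute 122, minute 137 to minute 138.

minute 53 to minute 56, minute 95 to minute 122, minute 137 to minute 138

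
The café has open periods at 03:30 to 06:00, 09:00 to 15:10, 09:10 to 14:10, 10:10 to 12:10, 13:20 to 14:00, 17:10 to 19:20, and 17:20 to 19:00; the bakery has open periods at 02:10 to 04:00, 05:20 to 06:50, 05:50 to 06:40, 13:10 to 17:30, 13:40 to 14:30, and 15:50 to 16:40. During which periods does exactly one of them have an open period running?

A, merged: 03:30-06:00, 09:00-15:10, 17:10-19:20.
B, merged: 02:10-04:00, 05:20-06:50, 13:10-17:30.
A \ B = 04:00-05:20, 09:00-13:10, 17:30-19:20.
B \ A = 02:10-03:30, 06:00-06:50, 15:10-17:10.
Union of the two gives the symmetric difference.

02:10-03:30, 04:00-05:20, 06:00-06:50, 09:00-13:10, 15:10-17:10, 17:30-19:20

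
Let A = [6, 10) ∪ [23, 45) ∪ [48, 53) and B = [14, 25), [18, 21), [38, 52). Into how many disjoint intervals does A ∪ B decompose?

B, merged: [14, 25), [38, 52).
A ∪ B = [6, 10), [14, 53).
That is 2 disjoint pieces.

2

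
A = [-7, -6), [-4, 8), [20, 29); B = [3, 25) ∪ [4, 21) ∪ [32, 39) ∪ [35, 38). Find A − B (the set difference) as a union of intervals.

B, merged: [3, 25), [32, 39).
[-7, -6): no B overlap → unchanged.
[-4, 8) minus B → [-4, 3).
[20, 29) minus B → [25, 29).

[-7, -6) ∪ [-4, 3) ∪ [25, 29)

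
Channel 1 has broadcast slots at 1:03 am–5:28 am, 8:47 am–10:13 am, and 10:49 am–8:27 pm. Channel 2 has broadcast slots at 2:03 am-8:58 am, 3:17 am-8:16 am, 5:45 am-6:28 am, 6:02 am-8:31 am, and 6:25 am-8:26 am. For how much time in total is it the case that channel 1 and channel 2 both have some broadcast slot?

3 h 36 min

Merge the second list: 2:03 am–8:58 am.
A ∩ B = 2:03 am–5:28 am, 8:47 am–8:58 am.
Total: 3 h 25 min + 11 min = 3 h 36 min.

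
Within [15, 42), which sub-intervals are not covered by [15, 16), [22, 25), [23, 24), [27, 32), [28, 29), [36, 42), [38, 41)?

[16, 22) ∪ [25, 27) ∪ [32, 36)

The merged coverage is [15, 16), [22, 25), [27, 32), [36, 42).
Gaps within [15, 42): [16, 22), [25, 27), [32, 36).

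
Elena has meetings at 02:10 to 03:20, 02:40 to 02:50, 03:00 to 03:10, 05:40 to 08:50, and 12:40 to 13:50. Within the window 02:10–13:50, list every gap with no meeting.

03:20–05:40, 08:50–12:40

After merging, the occupied span is 02:10–03:20, 05:40–08:50, 12:40–13:50.
Uncovered inside 02:10–13:50: 03:20–05:40, 08:50–12:40.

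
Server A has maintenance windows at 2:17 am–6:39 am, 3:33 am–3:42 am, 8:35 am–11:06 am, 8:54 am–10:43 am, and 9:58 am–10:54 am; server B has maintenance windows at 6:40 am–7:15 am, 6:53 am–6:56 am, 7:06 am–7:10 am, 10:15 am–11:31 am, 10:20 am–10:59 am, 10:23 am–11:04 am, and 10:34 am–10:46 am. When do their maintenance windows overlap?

10:15 am–11:06 am

First set merges to 2:17 am–6:39 am, 8:35 am–11:06 am.
Second set merges to 6:40 am–7:15 am, 10:15 am–11:31 am.
2:17 am–6:39 am meets no B interval.
8:35 am–11:06 am ∩ B → 10:15 am–11:06 am.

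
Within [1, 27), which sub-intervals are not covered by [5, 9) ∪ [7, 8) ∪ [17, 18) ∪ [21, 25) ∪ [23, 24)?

[1, 5) ∪ [9, 17) ∪ [18, 21) ∪ [25, 27)

The merged coverage is [5, 9), [17, 18), [21, 25).
Uncovered inside [1, 27): [1, 5), [9, 17), [18, 21), [25, 27).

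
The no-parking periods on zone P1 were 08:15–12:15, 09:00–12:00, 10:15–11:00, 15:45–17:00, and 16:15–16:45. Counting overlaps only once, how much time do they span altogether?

Merged: 08:15-12:15, 15:45-17:00.
Lengths: 4 h + 1 h 15 min = 5 h 15 min.

5 h 15 min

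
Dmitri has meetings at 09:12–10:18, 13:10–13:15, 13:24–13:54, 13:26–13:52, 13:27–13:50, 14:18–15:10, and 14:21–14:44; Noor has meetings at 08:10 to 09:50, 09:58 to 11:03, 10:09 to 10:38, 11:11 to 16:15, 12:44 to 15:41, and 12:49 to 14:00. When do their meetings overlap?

Merge the first list: 09:12–10:18, 13:10–13:15, 13:24–13:54, 14:18–15:10.
Merge the second list: 08:10–09:50, 09:58–11:03, 11:11–16:15.
09:12–10:18 ∩ B → 09:12–09:50, 09:58–10:18.
13:10–13:15 ∩ B → 13:10–13:15.
13:24–13:54 ∩ B → 13:24–13:54.
14:18–15:10 ∩ B → 14:18–15:10.

09:12–09:50, 09:58–10:18, 13:10–13:15, 13:24–13:54, 14:18–15:10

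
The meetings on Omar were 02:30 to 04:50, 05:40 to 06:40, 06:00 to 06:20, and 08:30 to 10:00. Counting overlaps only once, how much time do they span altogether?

Merged: 02:30–04:50, 05:40–06:40, 08:30–10:00.
Lengths: 2 h 20 min + 1 h + 1 h 30 min = 4 h 50 min.

4 h 50 min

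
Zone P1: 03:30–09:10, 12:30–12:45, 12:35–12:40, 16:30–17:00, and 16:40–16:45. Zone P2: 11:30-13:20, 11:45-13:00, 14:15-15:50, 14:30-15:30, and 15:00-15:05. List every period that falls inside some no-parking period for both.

Merge the first list: 03:30-09:10, 12:30-12:45, 16:30-17:00.
Merge the second list: 11:30-13:20, 14:15-15:50.
03:30-09:10: no overlap with the second set.
12:30-12:45 meets the second set on 12:30-12:45.
16:30-17:00: no overlap with the second set.

12:30-12:45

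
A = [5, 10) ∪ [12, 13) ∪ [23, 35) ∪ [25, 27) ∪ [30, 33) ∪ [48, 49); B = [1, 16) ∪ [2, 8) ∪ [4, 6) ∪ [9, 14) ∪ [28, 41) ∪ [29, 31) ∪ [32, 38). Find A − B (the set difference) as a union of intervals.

[23, 28) ∪ [48, 49)

Merge the first list: [5, 10), [12, 13), [23, 35), [48, 49).
Merge the second list: [1, 16), [28, 41).
[5, 10): entirely removed.
[12, 13): entirely removed.
[23, 35) \ B = [23, 28).
[48, 49): nothing removed.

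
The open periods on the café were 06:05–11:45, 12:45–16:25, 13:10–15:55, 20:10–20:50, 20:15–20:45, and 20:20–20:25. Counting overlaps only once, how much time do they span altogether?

Merged: 06:05-11:45, 12:45-16:25, 20:10-20:50.
Lengths: 5 h 40 min + 3 h 40 min + 40 min = 10 h.

10 h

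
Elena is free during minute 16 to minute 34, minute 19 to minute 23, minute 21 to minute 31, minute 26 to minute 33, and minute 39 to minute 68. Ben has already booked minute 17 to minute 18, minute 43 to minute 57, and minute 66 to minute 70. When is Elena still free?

minute 16 to minute 17, minute 18 to minute 34, minute 39 to minute 43, minute 57 to minute 66

First set merges to minute 16 to minute 34, minute 39 to minute 68.
minute 16 to minute 34 minus B → minute 16 to minute 17, minute 18 to minute 34.
minute 39 to minute 68 minus B → minute 39 to minute 43, minute 57 to minute 66.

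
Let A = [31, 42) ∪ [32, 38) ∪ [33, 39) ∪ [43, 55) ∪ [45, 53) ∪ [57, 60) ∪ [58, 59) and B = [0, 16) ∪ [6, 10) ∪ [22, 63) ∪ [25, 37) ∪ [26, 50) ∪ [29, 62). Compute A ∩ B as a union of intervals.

[31, 42) ∪ [43, 55) ∪ [57, 60)

Merge the first list: [31, 42), [43, 55), [57, 60).
Merge the second list: [0, 16), [22, 63).
[31, 42) ∩ B → [31, 42).
[43, 55) ∩ B → [43, 55).
[57, 60) ∩ B → [57, 60).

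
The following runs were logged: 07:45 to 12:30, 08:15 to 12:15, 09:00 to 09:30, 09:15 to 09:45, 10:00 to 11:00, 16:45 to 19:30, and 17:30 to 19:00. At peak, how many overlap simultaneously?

4

Walk the sorted start/end points keeping a running depth.
The depth first hits 4 at 09:15.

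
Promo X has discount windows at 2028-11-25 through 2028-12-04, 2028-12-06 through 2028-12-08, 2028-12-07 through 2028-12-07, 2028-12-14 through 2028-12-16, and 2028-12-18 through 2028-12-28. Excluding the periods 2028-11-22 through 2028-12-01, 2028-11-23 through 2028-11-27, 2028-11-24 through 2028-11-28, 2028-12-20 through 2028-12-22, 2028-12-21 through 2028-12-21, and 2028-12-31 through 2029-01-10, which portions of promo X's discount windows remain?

2028-12-02 through 2028-12-04, 2028-12-06 through 2028-12-08, 2028-12-14 through 2028-12-16, 2028-12-18 through 2028-12-19, 2028-12-23 through 2028-12-28

Merge the first list: 2028-11-25 through 2028-12-04, 2028-12-06 through 2028-12-08, 2028-12-14 through 2028-12-16, 2028-12-18 through 2028-12-28.
Merge the second list: 2028-11-22 through 2028-12-01, 2028-12-20 through 2028-12-22, 2028-12-31 through 2029-01-10.
2028-11-25 through 2028-12-04 minus B → 2028-12-02 through 2028-12-04.
2028-12-06 through 2028-12-08: no B overlap → unchanged.
2028-12-14 through 2028-12-16: no B overlap → unchanged.
2028-12-18 through 2028-12-28 minus B → 2028-12-18 through 2028-12-19, 2028-12-23 through 2028-12-28.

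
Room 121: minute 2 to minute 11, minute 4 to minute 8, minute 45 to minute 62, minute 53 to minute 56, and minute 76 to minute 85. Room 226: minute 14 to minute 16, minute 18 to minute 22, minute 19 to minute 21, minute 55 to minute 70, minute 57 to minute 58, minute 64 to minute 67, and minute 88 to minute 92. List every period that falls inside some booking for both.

First set merges to minute 2 to minute 11, minute 45 to minute 62, minute 76 to minute 85.
Second set merges to minute 14 to minute 16, minute 18 to minute 22, minute 55 to minute 70, minute 88 to minute 92.
minute 2 to minute 11 meets no B interval.
minute 45 to minute 62 ∩ B → minute 55 to minute 62.
minute 76 to minute 85 meets no B interval.

minute 55 to minute 62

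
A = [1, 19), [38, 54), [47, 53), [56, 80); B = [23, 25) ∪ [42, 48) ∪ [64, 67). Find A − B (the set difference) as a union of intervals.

[1, 19) ∪ [38, 42) ∪ [48, 54) ∪ [56, 64) ∪ [67, 80)

A, merged: [1, 19), [38, 54), [56, 80).
[1, 19): no B overlap → unchanged.
[38, 54) minus B → [38, 42), [48, 54).
[56, 80) minus B → [56, 64), [67, 80).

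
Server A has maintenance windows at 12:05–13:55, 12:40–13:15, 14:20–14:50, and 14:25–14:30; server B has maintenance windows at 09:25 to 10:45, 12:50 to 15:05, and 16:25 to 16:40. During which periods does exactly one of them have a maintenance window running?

09:25-10:45, 12:05-12:50, 13:55-14:20, 14:50-15:05, 16:25-16:40

First set merges to 12:05-13:55, 14:20-14:50.
A \ B = 12:05-12:50.
B \ A = 09:25-10:45, 13:55-14:20, 14:50-15:05, 16:25-16:40.
Union of the two gives the symmetric difference.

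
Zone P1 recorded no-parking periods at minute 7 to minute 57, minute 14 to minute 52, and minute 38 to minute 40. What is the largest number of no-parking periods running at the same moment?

3

At minute 38, 3 of the intervals are simultaneously active.
No point has more.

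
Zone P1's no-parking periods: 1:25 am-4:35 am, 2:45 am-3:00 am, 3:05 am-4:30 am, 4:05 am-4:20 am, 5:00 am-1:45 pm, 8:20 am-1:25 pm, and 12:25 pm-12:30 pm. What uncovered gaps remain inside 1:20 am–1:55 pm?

1:20 am-1:25 am, 4:35 am-5:00 am, 1:45 pm-1:55 pm

The merged coverage is 1:25 am-4:35 am, 5:00 am-1:45 pm.
Uncovered inside 1:20 am-1:55 pm: 1:20 am-1:25 am, 4:35 am-5:00 am, 1:45 pm-1:55 pm.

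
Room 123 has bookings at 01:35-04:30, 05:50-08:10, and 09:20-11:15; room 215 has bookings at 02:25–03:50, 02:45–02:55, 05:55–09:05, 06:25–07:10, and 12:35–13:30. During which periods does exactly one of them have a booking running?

01:35–02:25, 03:50–04:30, 05:50–05:55, 08:10–09:05, 09:20–11:15, 12:35–13:30

Merge the second list: 02:25–03:50, 05:55–09:05, 12:35–13:30.
A \ B = 01:35–02:25, 03:50–04:30, 05:50–05:55, 09:20–11:15.
B \ A = 08:10–09:05, 12:35–13:30.
Union of the two gives the symmetric difference.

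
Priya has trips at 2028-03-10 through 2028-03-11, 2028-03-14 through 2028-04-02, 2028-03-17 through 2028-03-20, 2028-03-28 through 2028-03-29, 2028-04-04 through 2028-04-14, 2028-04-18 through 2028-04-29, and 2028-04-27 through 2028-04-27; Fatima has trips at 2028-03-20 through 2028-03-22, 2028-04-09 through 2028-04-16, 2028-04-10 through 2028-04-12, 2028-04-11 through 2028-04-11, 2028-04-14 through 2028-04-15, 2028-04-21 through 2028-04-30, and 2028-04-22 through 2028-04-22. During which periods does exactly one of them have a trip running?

2028-03-10 through 2028-03-11, 2028-03-14 through 2028-03-19, 2028-03-23 through 2028-04-02, 2028-04-04 through 2028-04-08, 2028-04-15 through 2028-04-16, 2028-04-18 through 2028-04-20, 2028-04-30 through 2028-04-30

Merge the first list: 2028-03-10 through 2028-03-11, 2028-03-14 through 2028-04-02, 2028-04-04 through 2028-04-14, 2028-04-18 through 2028-04-29.
Merge the second list: 2028-03-20 through 2028-03-22, 2028-04-09 through 2028-04-16, 2028-04-21 through 2028-04-30.
Only in the first: 2028-03-10 through 2028-03-11, 2028-03-14 through 2028-03-19, 2028-03-23 through 2028-04-02, 2028-04-04 through 2028-04-08, 2028-04-18 through 2028-04-20.
Only in the second: 2028-04-15 through 2028-04-16, 2028-04-30 through 2028-04-30.
Together these are the periods covered by exactly one.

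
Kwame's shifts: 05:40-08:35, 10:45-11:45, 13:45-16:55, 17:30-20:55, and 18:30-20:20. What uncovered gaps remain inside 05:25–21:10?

05:25–05:40, 08:35–10:45, 11:45–13:45, 16:55–17:30, 20:55–21:10

Covered (merged): 05:40–08:35, 10:45–11:45, 13:45–16:55, 17:30–20:55.
Complement within 05:25–21:10: 05:25–05:40, 08:35–10:45, 11:45–13:45, 16:55–17:30, 20:55–21:10.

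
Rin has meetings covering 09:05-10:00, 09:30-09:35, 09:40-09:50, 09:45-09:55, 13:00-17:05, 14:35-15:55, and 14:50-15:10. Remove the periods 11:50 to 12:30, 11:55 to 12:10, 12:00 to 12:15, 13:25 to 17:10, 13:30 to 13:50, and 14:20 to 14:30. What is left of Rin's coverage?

Merge the first list: 09:05–10:00, 13:00–17:05.
Merge the second list: 11:50–12:30, 13:25–17:10.
09:05–10:00: nothing removed.
13:00–17:05 \ B = 13:00–13:25.

09:05–10:00, 13:00–13:25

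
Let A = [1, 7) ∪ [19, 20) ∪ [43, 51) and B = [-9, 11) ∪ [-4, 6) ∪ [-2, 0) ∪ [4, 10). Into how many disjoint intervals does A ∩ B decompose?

1

B, merged: [-9, 11).
A ∩ B = [1, 7).
That is 1 disjoint piece.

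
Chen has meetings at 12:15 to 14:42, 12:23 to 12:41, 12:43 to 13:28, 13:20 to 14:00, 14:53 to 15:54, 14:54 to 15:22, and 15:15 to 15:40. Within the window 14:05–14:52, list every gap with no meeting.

14:42–14:52

After merging, the occupied span is 12:15–14:42, 14:53–15:54.
Complement within 14:05–14:52: 14:42–14:52.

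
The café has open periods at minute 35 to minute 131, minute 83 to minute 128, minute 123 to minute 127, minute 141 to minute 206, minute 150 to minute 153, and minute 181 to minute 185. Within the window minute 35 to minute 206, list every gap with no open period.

minute 131 to minute 141

The merged coverage is minute 35 to minute 131, minute 141 to minute 206.
Uncovered inside minute 35 to minute 206: minute 131 to minute 141.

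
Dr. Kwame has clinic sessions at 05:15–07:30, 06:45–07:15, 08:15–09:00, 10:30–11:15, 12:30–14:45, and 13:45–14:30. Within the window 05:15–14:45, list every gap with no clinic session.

After merging, the occupied span is 05:15-07:30, 08:15-09:00, 10:30-11:15, 12:30-14:45.
Gaps within 05:15-14:45: 07:30-08:15, 09:00-10:30, 11:15-12:30.

07:30-08:15, 09:00-10:30, 11:15-12:30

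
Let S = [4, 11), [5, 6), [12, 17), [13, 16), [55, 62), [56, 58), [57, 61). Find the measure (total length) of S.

Merged: [4, 11), [12, 17), [55, 62).
Lengths: 7 + 5 + 7 = 19.

19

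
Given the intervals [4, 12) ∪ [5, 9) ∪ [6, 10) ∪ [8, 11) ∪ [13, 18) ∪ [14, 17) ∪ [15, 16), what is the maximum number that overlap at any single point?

4

Walk the sorted start/end points keeping a running depth.
The depth first hits 4 at 8.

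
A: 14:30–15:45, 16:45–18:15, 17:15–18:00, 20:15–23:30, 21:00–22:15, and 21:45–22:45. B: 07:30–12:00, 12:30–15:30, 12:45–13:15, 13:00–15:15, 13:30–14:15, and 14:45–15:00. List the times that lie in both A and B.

14:30–15:30

Merge the first list: 14:30–15:45, 16:45–18:15, 20:15–23:30.
Merge the second list: 07:30–12:00, 12:30–15:30.
14:30–15:45 overlaps B on 14:30–15:30.
16:45–18:15 falls entirely outside B.
20:15–23:30 falls entirely outside B.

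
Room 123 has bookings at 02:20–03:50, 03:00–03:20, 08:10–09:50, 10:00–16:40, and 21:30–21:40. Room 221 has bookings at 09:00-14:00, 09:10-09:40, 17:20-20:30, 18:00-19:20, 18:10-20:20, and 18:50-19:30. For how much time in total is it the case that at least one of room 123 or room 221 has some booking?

A, merged: 02:20–03:50, 08:10–09:50, 10:00–16:40, 21:30–21:40.
B, merged: 09:00–14:00, 17:20–20:30.
A ∪ B = 02:20–03:50, 08:10–16:40, 17:20–20:30, 21:30–21:40.
Total: 1 h 30 min + 8 h 30 min + 3 h 10 min + 10 min = 13 h 20 min.

13 h 20 min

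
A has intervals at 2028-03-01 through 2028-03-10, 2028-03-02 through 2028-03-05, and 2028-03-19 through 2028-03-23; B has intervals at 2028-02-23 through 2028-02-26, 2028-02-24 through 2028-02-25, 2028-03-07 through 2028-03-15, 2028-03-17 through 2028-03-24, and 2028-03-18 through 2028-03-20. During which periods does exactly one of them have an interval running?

2028-02-23 through 2028-02-26, 2028-03-01 through 2028-03-06, 2028-03-11 through 2028-03-15, 2028-03-17 through 2028-03-18, 2028-03-24 through 2028-03-24

Merge the first list: 2028-03-01 through 2028-03-10, 2028-03-19 through 2028-03-23.
Merge the second list: 2028-02-23 through 2028-02-26, 2028-03-07 through 2028-03-15, 2028-03-17 through 2028-03-24.
A \ B = 2028-03-01 through 2028-03-06.
B \ A = 2028-02-23 through 2028-02-26, 2028-03-11 through 2028-03-15, 2028-03-17 through 2028-03-18, 2028-03-24 through 2028-03-24.
Union of the two gives the symmetric difference.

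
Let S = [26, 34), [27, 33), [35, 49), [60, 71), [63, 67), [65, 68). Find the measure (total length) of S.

33

Merged: [26, 34), [35, 49), [60, 71).
Lengths: 8 + 14 + 11 = 33.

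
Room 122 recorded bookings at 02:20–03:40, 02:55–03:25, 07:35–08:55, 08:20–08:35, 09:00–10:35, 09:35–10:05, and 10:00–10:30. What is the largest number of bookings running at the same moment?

3

At 10:00, 3 of the intervals are simultaneously active.
No point has more.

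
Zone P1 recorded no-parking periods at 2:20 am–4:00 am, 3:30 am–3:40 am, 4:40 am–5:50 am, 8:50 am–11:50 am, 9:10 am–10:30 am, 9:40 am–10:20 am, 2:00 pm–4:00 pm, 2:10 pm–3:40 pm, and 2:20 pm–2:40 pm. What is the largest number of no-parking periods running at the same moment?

Sweep endpoints in order; track running count of active intervals.
Peak of 3 reached at 9:40 am.

3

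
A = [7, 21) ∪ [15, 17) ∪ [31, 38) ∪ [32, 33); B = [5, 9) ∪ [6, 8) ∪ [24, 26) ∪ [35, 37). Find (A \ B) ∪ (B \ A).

Merge the first list: [7, 21), [31, 38).
Merge the second list: [5, 9), [24, 26), [35, 37).
Only in the first: [9, 21), [31, 35), [37, 38).
Only in the second: [5, 7), [24, 26).
Together these are the periods covered by exactly one.

[5, 7) ∪ [9, 21) ∪ [24, 26) ∪ [31, 35) ∪ [37, 38)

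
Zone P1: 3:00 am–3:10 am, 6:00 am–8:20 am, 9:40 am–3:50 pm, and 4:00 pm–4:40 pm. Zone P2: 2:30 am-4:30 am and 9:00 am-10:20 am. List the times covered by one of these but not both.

2:30 am–3:00 am, 3:10 am–4:30 am, 6:00 am–8:20 am, 9:00 am–9:40 am, 10:20 am–3:50 pm, 4:00 pm–4:40 pm

A but not B: 6:00 am–8:20 am, 10:20 am–3:50 pm, 4:00 pm–4:40 pm.
B but not A: 2:30 am–3:00 am, 3:10 am–4:30 am, 9:00 am–9:40 am.
Combining gives A △ B.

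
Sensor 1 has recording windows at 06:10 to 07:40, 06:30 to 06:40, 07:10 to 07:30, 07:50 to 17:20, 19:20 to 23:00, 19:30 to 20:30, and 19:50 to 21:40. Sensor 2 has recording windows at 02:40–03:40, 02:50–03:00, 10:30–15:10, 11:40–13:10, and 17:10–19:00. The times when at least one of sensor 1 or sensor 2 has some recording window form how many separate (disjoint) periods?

4

First set merges to 06:10–07:40, 07:50–17:20, 19:20–23:00.
Second set merges to 02:40–03:40, 10:30–15:10, 17:10–19:00.
A ∪ B = 02:40–03:40, 06:10–07:40, 07:50–19:00, 19:20–23:00.
That is 4 disjoint pieces.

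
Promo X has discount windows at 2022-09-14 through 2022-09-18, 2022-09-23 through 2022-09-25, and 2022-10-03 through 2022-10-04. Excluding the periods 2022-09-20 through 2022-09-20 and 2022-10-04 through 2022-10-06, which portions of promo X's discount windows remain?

2022-09-14 through 2022-09-18: nothing removed.
2022-09-23 through 2022-09-25: nothing removed.
2022-10-03 through 2022-10-04 \ B = 2022-10-03 through 2022-10-03.

2022-09-14 through 2022-09-18, 2022-09-23 through 2022-09-25, 2022-10-03 through 2022-10-03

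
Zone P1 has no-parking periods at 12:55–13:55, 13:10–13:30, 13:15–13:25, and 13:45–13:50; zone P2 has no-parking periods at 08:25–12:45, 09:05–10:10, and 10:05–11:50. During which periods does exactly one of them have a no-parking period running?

Merge the first list: 12:55–13:55.
Merge the second list: 08:25–12:45.
Only in the first: 12:55–13:55.
Only in the second: 08:25–12:45.
Together these are the periods covered by exactly one.

08:25–12:45, 12:55–13:55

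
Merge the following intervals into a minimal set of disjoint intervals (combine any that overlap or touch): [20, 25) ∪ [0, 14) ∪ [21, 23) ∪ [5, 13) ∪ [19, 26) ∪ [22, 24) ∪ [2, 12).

[0, 14) ∪ [19, 26)

Sort by start: [0, 14), [2, 12), [5, 13), [19, 26), [20, 25), [21, 23), [22, 24).
[2, 12) overlaps/touches [0, 14) → extend to [0, 14).
[5, 13) overlaps/touches [0, 14) → extend to [0, 14).
[19, 26) is disjoint → start new block.
[20, 25) overlaps/touches [19, 26) → extend to [19, 26).
[21, 23) overlaps/touches [19, 26) → extend to [19, 26).
[22, 24) overlaps/touches [19, 26) → extend to [19, 26).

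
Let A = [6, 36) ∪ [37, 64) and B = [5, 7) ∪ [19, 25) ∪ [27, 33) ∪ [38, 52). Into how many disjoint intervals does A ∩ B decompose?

4

A ∩ B = [6, 7), [19, 25), [27, 33), [38, 52).
That is 4 disjoint pieces.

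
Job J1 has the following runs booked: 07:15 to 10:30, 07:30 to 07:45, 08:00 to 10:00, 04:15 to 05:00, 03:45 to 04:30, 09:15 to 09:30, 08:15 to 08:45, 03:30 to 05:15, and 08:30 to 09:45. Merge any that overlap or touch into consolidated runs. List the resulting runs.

03:30–05:15, 07:15–10:30

Sort by start: 03:30–05:15, 03:45–04:30, 04:15–05:00, 07:15–10:30, 07:30–07:45, 08:00–10:00, 08:15–08:45, 08:30–09:45, 09:15–09:30.
03:45–04:30 overlaps/touches 03:30–05:15 → extend to 03:30–05:15.
04:15–05:00 overlaps/touches 03:30–05:15 → extend to 03:30–05:15.
07:15–10:30 is disjoint → start new block.
07:30–07:45 overlaps/touches 07:15–10:30 → extend to 07:15–10:30.
08:00–10:00 overlaps/touches 07:15–10:30 → extend to 07:15–10:30.
08:15–08:45 overlaps/touches 07:15–10:30 → extend to 07:15–10:30.
08:30–09:45 overlaps/touches 07:15–10:30 → extend to 07:15–10:30.
09:15–09:30 overlaps/touches 07:15–10:30 → extend to 07:15–10:30.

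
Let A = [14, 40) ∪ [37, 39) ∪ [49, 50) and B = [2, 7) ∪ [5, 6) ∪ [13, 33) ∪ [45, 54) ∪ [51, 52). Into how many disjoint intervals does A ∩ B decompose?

First set merges to [14, 40), [49, 50).
Second set merges to [2, 7), [13, 33), [45, 54).
A ∩ B = [14, 33), [49, 50).
That is 2 disjoint pieces.

2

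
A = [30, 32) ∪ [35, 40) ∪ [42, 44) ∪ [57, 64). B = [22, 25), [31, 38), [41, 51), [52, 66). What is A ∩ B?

[31, 32) ∪ [35, 38) ∪ [42, 44) ∪ [57, 64)

[30, 32) ∩ B → [31, 32).
[35, 40) ∩ B → [35, 38).
[42, 44) ∩ B → [42, 44).
[57, 64) ∩ B → [57, 64).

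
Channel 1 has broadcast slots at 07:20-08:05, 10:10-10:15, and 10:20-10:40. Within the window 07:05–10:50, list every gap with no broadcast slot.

07:05–07:20, 08:05–10:10, 10:15–10:20, 10:40–10:50

After merging, the occupied span is 07:20–08:05, 10:10–10:15, 10:20–10:40.
Complement within 07:05–10:50: 07:05–07:20, 08:05–10:10, 10:15–10:20, 10:40–10:50.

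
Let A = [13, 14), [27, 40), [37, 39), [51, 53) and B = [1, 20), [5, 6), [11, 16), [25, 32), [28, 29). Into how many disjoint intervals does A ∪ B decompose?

First set merges to [13, 14), [27, 40), [51, 53).
Second set merges to [1, 20), [25, 32).
A ∪ B = [1, 20), [25, 40), [51, 53).
That is 3 disjoint pieces.

3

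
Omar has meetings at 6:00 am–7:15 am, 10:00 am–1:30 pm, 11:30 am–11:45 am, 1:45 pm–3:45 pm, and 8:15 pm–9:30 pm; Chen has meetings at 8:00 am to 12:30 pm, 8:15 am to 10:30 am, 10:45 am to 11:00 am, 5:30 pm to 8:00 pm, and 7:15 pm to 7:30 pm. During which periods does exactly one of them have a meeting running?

Merge the first list: 6:00 am–7:15 am, 10:00 am–1:30 pm, 1:45 pm–3:45 pm, 8:15 pm–9:30 pm.
Merge the second list: 8:00 am–12:30 pm, 5:30 pm–8:00 pm.
A \ B = 6:00 am–7:15 am, 12:30 pm–1:30 pm, 1:45 pm–3:45 pm, 8:15 pm–9:30 pm.
B \ A = 8:00 am–10:00 am, 5:30 pm–8:00 pm.
Union of the two gives the symmetric difference.

6:00 am–7:15 am, 8:00 am–10:00 am, 12:30 pm–1:30 pm, 1:45 pm–3:45 pm, 5:30 pm–8:00 pm, 8:15 pm–9:30 pm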